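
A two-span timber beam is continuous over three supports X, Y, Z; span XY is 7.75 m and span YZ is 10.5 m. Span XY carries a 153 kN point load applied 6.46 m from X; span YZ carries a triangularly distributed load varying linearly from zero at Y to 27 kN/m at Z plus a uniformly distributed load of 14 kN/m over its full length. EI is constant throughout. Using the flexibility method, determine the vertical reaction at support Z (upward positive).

Release continuity at Y by inserting a hinge; the redundant is the internal moment M_Y. The primary structure is two simply-supported spans XY and YZ.
End slopes at the hinge Y, treating each span as simply supported:
  span XY: point load 153 at a = 6.46: Pab(L + a)/(6LEI) = 389.6/EI
  span YZ: triangular load, peak 27: 7w₀L³/(360EI) = 607.8/EI
  span YZ: UDL 14: wL³/(24EI) = 675.3/EI
  relative rotation θ_0 = (389.6 + 1283)/EI = 1673/EI
A unit hogging moment at Y produces rotation L₁/(3EI) + L₂/(3EI) = 6.083/EI.
Compatibility: M_Y·(L₁+L₂)/(3EI) = θ_0, giving M_Y = 275 kN·m (hogging).
Span YZ, ΣM about Z: R_Y^{YZ}·10.5 = 1268 + 275, so R_Y^{YZ} = 146.9 kN and R_Z = 288.8 − 146.9 = 141.8 kN.

R_Z = 141.8 kN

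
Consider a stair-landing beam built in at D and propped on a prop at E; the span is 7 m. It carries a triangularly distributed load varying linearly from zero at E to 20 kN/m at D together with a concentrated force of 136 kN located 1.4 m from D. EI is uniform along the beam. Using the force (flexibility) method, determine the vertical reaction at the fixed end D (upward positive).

R_D = 184.4 kN

Choose R_E as the redundant. The primary structure is the cantilever fixed at D.
Primary-structure tip deflection at E by superposition:
  triangular load, peak 20 at the fixed end: w₀L⁴/(30EI) = 1601/EI
  point load 136 at a = 1.4: Pa²(3L − a)/(6EI) = 870.8/EI
  δ_0 = 2471/EI
Tip deflection under a unit load at E: L³/(3EI) = 114.3/EI.
Compatibility at E: δ_0 − R_E·δ_{EE} = 0, so R_E = 2471/114.3 = 21.62 kN.
Vertical equilibrium: R_D = ΣP − R_E = 206 − 21.62 = 184.4 kN.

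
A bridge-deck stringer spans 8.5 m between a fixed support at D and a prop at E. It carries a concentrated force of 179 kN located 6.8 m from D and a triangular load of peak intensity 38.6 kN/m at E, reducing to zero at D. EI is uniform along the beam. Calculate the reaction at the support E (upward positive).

Take the reaction at E as the redundant and release it; the primary structure is a cantilever fixed at D.
Downward deflection at the released point E due to the loads:
  point load 179 at a = 6.8: Pa²(3L − a)/(6EI) = 25797/EI
  triangular load, peak 38.6 at the free end: 11w₀L⁴/(120EI) = 18470/EI
  δ_0 = 44267/EI
Flexibility coefficient — unit upward force at E: δ_{EE} = L³/(3EI) = 204.7/EI.
Compatibility at E: δ_0 − R_E·δ_{EE} = 0, so R_E = 44267/204.7 = 216.2 kN.

R_E = 216.2 kN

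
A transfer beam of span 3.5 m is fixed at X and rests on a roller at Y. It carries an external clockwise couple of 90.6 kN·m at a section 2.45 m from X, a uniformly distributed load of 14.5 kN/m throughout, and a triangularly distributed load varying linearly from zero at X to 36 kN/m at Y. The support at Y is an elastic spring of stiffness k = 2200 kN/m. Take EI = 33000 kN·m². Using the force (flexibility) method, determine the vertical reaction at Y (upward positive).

R_Y = 43.43 kN

Take the reaction at Y as the redundant and release it; the primary structure is a cantilever fixed at X.
Deflection at Y on the released cantilever, summing each load's contribution:
  clockwise couple 90.6 at a = 2.45: M₀a(2L − a)/(2EI) = 505/EI
  UDL 14.5: wL⁴/(8EI) = 272/EI
  triangular load, peak 36 at the free end: 11w₀L⁴/(120EI) = 495.2/EI
  δ_0 = 1272/EI
Tip deflection under a unit load at Y: L³/(3EI) = 14.29/EI.
With EI = 33000 kN·m²: δ_0 = 0.038551 m and δ_{YY} = 0.000433 m/kN.
Compatibility — the spring shortens by R_Y/k under the reaction it provides: δ_0 − R_Y·δ_{YY} = R_Y/k. With 1/k = 0.000455 m/kN, R_Y = δ_0 / (δ_{YY} + 1/k) = 0.038551 / (0.000433 + 0.000455) = 43.43 kN.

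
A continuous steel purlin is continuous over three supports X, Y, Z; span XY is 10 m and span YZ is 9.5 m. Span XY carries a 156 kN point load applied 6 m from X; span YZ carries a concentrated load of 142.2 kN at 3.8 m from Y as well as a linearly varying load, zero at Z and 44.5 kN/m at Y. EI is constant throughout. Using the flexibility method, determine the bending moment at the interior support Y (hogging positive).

M_Y = 410.4 kN·m

Insert a hinge at Y; M_Y is the redundant, and each span becomes simply supported.
End slopes at the hinge Y, treating each span as simply supported:
  span XY: point load 156 at a = 6: Pab(L + a)/(6LEI) = 998.4/EI
  span YZ: point load 142.2 at a = 3.8: Pab(L + b)/(6LEI) = 821.3/EI
  span YZ: triangular load, peak 44.5: w₀L³/(45EI) = 847.8/EI
  relative rotation θ_0 = (998.4 + 1669)/EI = 2668/EI
A unit hogging moment at Y produces rotation L₁/(3EI) + L₂/(3EI) = 6.5/EI.
Slope continuity at Y: θ_0 = M_Y·6.5/EI, so M_Y = 2668/6.5 = 410.4 kN·m (hogging).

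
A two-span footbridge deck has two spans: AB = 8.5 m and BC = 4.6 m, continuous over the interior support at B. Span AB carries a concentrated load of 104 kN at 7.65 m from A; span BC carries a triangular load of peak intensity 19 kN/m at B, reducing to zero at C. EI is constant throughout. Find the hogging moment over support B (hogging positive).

Take M_B as the redundant. Released structure: two simple spans AB and BC with a hinge at B.
Discontinuity in slope at B on the released structure — sum the simple-span end rotations:
  span AB: point load 104 at a = 7.65: Pab(L + a)/(6LEI) = 214.1/EI
  span BC: triangular load, peak 19: w₀L³/(45EI) = 41.1/EI
  relative rotation θ_0 = (214.1 + 41.1)/EI = 255.2/EI
A unit hogging moment at B produces rotation L₁/(3EI) + L₂/(3EI) = 4.367/EI.
Compatibility: M_B·(L₁+L₂)/(3EI) = θ_0, giving M_B = 58.45 kN·m (hogging).

M_B = 58.45 kN·m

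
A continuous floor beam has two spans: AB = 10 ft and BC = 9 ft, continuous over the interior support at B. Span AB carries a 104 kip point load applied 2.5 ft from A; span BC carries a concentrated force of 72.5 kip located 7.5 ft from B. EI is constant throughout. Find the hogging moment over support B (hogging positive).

M_B = 89.19 kip·ft

Release continuity at B by inserting a hinge; the redundant is the internal moment M_B. The primary structure is two simply-supported spans AB and BC.
End slopes at the hinge B, treating each span as simply supported:
  span AB: point load 104 at a = 2.5: Pab(L + a)/(6LEI) = 406.2/EI
  span BC: point load 72.5 at a = 7.5: Pab(L + b)/(6LEI) = 158.6/EI
  relative rotation θ_0 = (406.2 + 158.6)/EI = 564.8/EI
A unit hogging moment at B produces rotation L₁/(3EI) + L₂/(3EI) = 6.333/EI.
Slope continuity at B: θ_0 = M_B·6.333/EI, so M_B = 564.8/6.333 = 89.19 kip·ft (hogging).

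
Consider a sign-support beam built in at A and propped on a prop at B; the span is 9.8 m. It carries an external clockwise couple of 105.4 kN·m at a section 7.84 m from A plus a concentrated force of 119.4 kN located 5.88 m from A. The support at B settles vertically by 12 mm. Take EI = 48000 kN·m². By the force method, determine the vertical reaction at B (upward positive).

Release the roller at B. Primary structure: cantilever fixed at A.
Downward deflection at the released point B due to the loads:
  clockwise couple 105.4 at a = 7.84: M₀a(2L − a)/(2EI) = 4859/EI
  point load 119.4 at a = 5.88: Pa²(3L − a)/(6EI) = 16182/EI
  δ_0 = 21041/EI
Flexibility coefficient — unit upward force at B: δ_{BB} = L³/(3EI) = 313.7/EI.
With EI = 48000 kN·m²: δ_0 = 0.43836 m and δ_{BB} = 0.006536 m/kN.
Compatibility — the beam at B must follow the support down by 0.012 m: δ_0 − R_B·δ_{BB} = 0.012, so R_B = (0.43836 − 0.012)/0.006536 = 65.23 kN.

R_B = 65.23 kN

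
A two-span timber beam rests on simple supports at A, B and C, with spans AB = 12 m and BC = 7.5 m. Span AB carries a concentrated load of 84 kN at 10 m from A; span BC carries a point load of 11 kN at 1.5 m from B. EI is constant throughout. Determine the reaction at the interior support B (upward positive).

R_B = 96.9 kN

Insert a hinge at B; M_B is the redundant, and each span becomes simply supported.
Rotations at B on the released spans (each span's end-slope, ×1/EI):
  span AB: point load 84 at a = 10: Pab(L + a)/(6LEI) = 513.3/EI
  span BC: point load 11 at a = 1.5: Pab(L + b)/(6LEI) = 29.7/EI
  relative rotation θ_0 = (513.3 + 29.7)/EI = 543/EI
A unit hogging moment at B produces rotation L₁/(3EI) + L₂/(3EI) = 6.5/EI.
Slope continuity at B: θ_0 = M_B·6.5/EI, so M_B = 543/6.5 = 83.54 kN·m (hogging).
Span AB, ΣM about A with M_B applied at B: R_B^{AB}·12 = 840 + 83.54, so R_B^{AB} = 76.96 kN and R_A = 84 − 76.96 = 7.038 kN.
Span BC, ΣM about C: R_B^{BC}·7.5 = 66 + 83.54, so R_B^{BC} = 19.94 kN and R_C = 11 − 19.94 = -8.939 kN.
R_B = 76.96 + 19.94 = 96.9 kN.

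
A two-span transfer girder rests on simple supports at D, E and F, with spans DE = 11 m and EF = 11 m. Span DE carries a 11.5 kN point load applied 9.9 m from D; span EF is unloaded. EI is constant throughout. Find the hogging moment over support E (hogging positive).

Insert a hinge at E; M_E is the redundant, and each span becomes simply supported.
Discontinuity in slope at E on the released structure — sum the simple-span end rotations:
  span DE: point load 11.5 at a = 9.9: Pab(L + a)/(6LEI) = 39.66/EI
  relative rotation θ_0 = (39.66 + 0)/EI = 39.66/EI
A unit hogging moment at E produces rotation L₁/(3EI) + L₂/(3EI) = 7.333/EI.
Compatibility: M_E·(L₁+L₂)/(3EI) = θ_0, giving M_E = 5.408 kN·m (hogging).

M_E = 5.408 kN·m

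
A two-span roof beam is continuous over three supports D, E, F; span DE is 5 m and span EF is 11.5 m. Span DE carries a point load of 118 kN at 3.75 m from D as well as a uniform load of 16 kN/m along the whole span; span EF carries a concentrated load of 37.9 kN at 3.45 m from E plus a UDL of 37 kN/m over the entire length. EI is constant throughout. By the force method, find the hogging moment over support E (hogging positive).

M_E = 525 kN·m

Take M_E as the redundant. Released structure: two simple spans DE and EF with a hinge at E.
End slopes at the hinge E, treating each span as simply supported:
  span DE: point load 118 at a = 3.75: Pab(L + a)/(6LEI) = 161.3/EI
  span DE: UDL 16: wL³/(24EI) = 83.33/EI
  span EF: point load 37.9 at a = 3.45: Pab(L + b)/(6LEI) = 298.2/EI
  span EF: UDL 37: wL³/(24EI) = 2345/EI
  relative rotation θ_0 = (244.7 + 2643)/EI = 2888/EI
A unit hogging moment at E produces rotation L₁/(3EI) + L₂/(3EI) = 5.5/EI.
Compatibility: M_E·(L₁+L₂)/(3EI) = θ_0, giving M_E = 525 kN·m (hogging).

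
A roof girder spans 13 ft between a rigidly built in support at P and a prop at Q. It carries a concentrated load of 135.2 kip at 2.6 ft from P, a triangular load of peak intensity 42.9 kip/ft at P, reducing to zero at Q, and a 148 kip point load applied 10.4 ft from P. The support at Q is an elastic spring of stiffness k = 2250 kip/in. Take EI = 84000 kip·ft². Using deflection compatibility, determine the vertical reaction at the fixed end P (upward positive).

R_P = 395.2 kip

Choose R_Q as the redundant. The primary structure is the cantilever fixed at P.
Deflection at Q on the released cantilever, summing each load's contribution:
  point load 135.2 at a = 2.6: Pa²(3L − a)/(6EI) = 5545/EI
  triangular load, peak 42.9 at the fixed end: w₀L⁴/(30EI) = 40842/EI
  point load 148 at a = 10.4: Pa²(3L − a)/(6EI) = 76303/EI
  δ_0 = 122690/EI
Tip deflection under a unit load at Q: L³/(3EI) = 732.3/EI.
With EI = 84000 kip·ft²: δ_0 = 1.4606 ft and δ_{QQ} = 0.008718 ft/kip.
Compatibility — the spring shortens by R_Q/k under the reaction it provides: δ_0 − R_Q·δ_{QQ} = R_Q/k. With 1/k = 1/(2250×12) ft/kip = 0.000037 ft/kip, R_Q = δ_0 / (δ_{QQ} + 1/k) = 1.4606 / (0.008718 + 0.000037) = 166.8 kip.
Vertical equilibrium: R_P = ΣP − R_Q = 562 − 166.8 = 395.2 kip.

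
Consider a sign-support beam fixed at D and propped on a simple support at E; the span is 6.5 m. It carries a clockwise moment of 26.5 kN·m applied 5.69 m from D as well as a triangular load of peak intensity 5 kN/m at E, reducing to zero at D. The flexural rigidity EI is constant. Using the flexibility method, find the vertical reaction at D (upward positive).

R_D = 1.292 kN

Release the roller at E. Primary structure: cantilever fixed at D.
Free-end deflection of the primary structure under the applied loading (downward +):
  clockwise couple 26.5 at a = 5.69: M₀a(2L − a)/(2EI) = 551.1/EI
  triangular load, peak 5 at the free end: 11w₀L⁴/(120EI) = 818.2/EI
  δ_0 = 1369/EI
Tip deflection under a unit load at E: L³/(3EI) = 91.54/EI.
The prop prevents deflection at E: R_E = δ_0/δ_{EE} = 1369/91.54 = 14.96 kN.
Vertical equilibrium: R_D = ΣP − R_E = 16.25 − 14.96 = 1.292 kN.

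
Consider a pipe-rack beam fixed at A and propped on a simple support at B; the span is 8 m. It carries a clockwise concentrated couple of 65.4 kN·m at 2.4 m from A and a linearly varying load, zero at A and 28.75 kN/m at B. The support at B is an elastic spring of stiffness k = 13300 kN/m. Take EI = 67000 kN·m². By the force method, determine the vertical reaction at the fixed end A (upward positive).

Remove the prop at B; the released (primary) structure is a cantilever built in at A.
Free-end deflection of the primary structure under the applied loading (downward +):
  clockwise couple 65.4 at a = 2.4: M₀a(2L − a)/(2EI) = 1067/EI
  triangular load, peak 28.75 at the free end: 11w₀L⁴/(120EI) = 10795/EI
  δ_0 = 11862/EI
Flexibility coefficient — unit upward force at B: δ_{BB} = L³/(3EI) = 170.7/EI.
With EI = 67000 kN·m²: δ_0 = 0.17704 m and δ_{BB} = 0.002547 m/kN.
Compatibility — the spring shortens by R_B/k under the reaction it provides: δ_0 − R_B·δ_{BB} = R_B/k. With 1/k = 0.000075 m/kN, R_B = δ_0 / (δ_{BB} + 1/k) = 0.17704 / (0.002547 + 0.000075) = 67.51 kN.
Vertical equilibrium: R_A = ΣP − R_B = 115 − 67.51 = 47.49 kN.

R_A = 47.49 kN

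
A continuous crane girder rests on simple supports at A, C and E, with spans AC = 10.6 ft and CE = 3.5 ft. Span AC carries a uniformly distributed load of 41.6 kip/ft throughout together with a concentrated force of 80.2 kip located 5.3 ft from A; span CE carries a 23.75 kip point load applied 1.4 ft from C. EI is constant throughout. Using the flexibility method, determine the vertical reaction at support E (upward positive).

R_E = -151.4 kip

Take M_C as the redundant. Released structure: two simple spans AC and CE with a hinge at C.
End slopes at the hinge C, treating each span as simply supported:
  span AC: UDL 41.6: wL³/(24EI) = 2064/EI
  span AC: point load 80.2 at a = 5.3: Pab(L + a)/(6LEI) = 563.2/EI
  span CE: point load 23.75 at a = 1.4: Pab(L + b)/(6LEI) = 18.62/EI
  relative rotation θ_0 = (2628 + 18.62)/EI = 2646/EI
A unit hogging moment at C produces rotation L₁/(3EI) + L₂/(3EI) = 4.7/EI.
Compatibility: M_C·(L₁+L₂)/(3EI) = θ_0, giving M_C = 563 kip·ft (hogging).
Span CE, ΣM about E: R_C^{CE}·3.5 = 49.88 + 563, so R_C^{CE} = 175.1 kip and R_E = 23.75 − 175.1 = -151.4 kip.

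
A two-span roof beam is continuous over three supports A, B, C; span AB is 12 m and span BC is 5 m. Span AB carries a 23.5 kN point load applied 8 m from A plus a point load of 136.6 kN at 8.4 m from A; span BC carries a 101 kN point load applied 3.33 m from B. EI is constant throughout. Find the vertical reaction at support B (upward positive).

R_B = 220.2 kN

Take M_B as the redundant. Released structure: two simple spans AB and BC with a hinge at B.
Discontinuity in slope at B on the released structure — sum the simple-span end rotations:
  span AB: point load 23.5 at a = 8: Pab(L + a)/(6LEI) = 208.9/EI
  span AB: point load 136.6 at a = 8.4: Pab(L + a)/(6LEI) = 1170/EI
  span BC: point load 101 at a = 3.33: Pab(L + b)/(6LEI) = 124.9/EI
  relative rotation θ_0 = (1379 + 124.9)/EI = 1504/EI
A unit hogging moment at B produces rotation L₁/(3EI) + L₂/(3EI) = 5.667/EI.
Compatibility: M_B·(L₁+L₂)/(3EI) = θ_0, giving M_B = 265.4 kN·m (hogging).
Span AB, ΣM about A with M_B applied at B: R_B^{AB}·12 = 1335 + 265.4, so R_B^{AB} = 133.4 kN and R_A = 160.1 − 133.4 = 26.69 kN.
Span BC, ΣM about C: R_B^{BC}·5 = 168.7 + 265.4, so R_B^{BC} = 86.82 kN and R_C = 101 − 86.82 = 14.18 kN.
R_B = 133.4 + 86.82 = 220.2 kN.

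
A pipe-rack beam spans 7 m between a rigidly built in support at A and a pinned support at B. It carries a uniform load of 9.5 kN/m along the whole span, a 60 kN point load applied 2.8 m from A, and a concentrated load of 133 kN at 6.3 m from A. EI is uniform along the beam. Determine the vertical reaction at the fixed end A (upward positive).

R_A = 109 kN

Remove the prop at B; the released (primary) structure is a cantilever built in at A.
Downward deflection at the released point B due to the loads:
  UDL 9.5: wL⁴/(8EI) = 2851/EI
  point load 60 at a = 2.8: Pa²(3L − a)/(6EI) = 1427/EI
  point load 133 at a = 6.3: Pa²(3L − a)/(6EI) = 12933/EI
  δ_0 = 17211/EI
Flexibility coefficient — unit upward force at B: δ_{BB} = L³/(3EI) = 114.3/EI.
The prop prevents deflection at B: R_B = δ_0/δ_{BB} = 17211/114.3 = 150.5 kN.
Vertical equilibrium: R_A = ΣP − R_B = 259.5 − 150.5 = 109 kN.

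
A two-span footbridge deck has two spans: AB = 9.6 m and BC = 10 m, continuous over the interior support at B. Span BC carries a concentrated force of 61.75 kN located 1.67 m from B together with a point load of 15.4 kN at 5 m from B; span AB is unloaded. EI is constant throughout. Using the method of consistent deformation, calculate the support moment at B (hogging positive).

M_B = 54.9 kN·m

Take M_B as the redundant. Released structure: two simple spans AB and BC with a hinge at B.
Rotations at B on the released spans (each span's end-slope, ×1/EI):
  span BC: point load 61.75 at a = 1.67: Pab(L + b)/(6LEI) = 262.4/EI
  span BC: point load 15.4 at a = 5: Pab(L + b)/(6LEI) = 96.25/EI
  relative rotation θ_0 = (0 + 358.7)/EI = 358.7/EI
A unit hogging moment at B produces rotation L₁/(3EI) + L₂/(3EI) = 6.533/EI.
Slope continuity at B: θ_0 = M_B·6.533/EI, so M_B = 358.7/6.533 = 54.9 kN·m (hogging).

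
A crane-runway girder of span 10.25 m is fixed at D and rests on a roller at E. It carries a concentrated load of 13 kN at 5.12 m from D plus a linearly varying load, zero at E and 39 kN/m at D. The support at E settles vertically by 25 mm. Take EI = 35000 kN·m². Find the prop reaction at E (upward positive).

R_E = 41.59 kN

Take the reaction at E as the redundant and release it; the primary structure is a cantilever fixed at D.
Downward deflection at the released point E due to the loads:
  point load 13 at a = 5.12: Pa²(3L − a)/(6EI) = 1456/EI
  triangular load, peak 39 at the fixed end: w₀L⁴/(30EI) = 14350/EI
  δ_0 = 15805/EI
Tip deflection under a unit load at E: L³/(3EI) = 359/EI.
With EI = 35000 kN·m²: δ_0 = 0.45158 m and δ_{EE} = 0.010256 m/kN.
Compatibility — the beam at E must follow the support down by 0.025 m: δ_0 − R_E·δ_{EE} = 0.025, so R_E = (0.45158 − 0.025)/0.010256 = 41.59 kN.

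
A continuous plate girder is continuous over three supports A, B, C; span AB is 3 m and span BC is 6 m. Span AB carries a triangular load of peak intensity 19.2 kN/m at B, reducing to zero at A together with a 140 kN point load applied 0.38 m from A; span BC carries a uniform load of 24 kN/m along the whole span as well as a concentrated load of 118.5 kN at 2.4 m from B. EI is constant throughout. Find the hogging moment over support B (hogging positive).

M_B = 175.6 kN·m

Release continuity at B by inserting a hinge; the redundant is the internal moment M_B. The primary structure is two simply-supported spans AB and BC.
Discontinuity in slope at B on the released structure — sum the simple-span end rotations:
  span AB: triangular load, peak 19.2: w₀L³/(45EI) = 11.52/EI
  span AB: point load 140 at a = 0.38: Pab(L + a)/(6LEI) = 26.17/EI
  span BC: UDL 24: wL³/(24EI) = 216/EI
  span BC: point load 118.5 at a = 2.4: Pab(L + b)/(6LEI) = 273/EI
  relative rotation θ_0 = (37.69 + 489)/EI = 526.7/EI
A unit hogging moment at B produces rotation L₁/(3EI) + L₂/(3EI) = 3/EI.
Slope continuity at B: θ_0 = M_B·3/EI, so M_B = 526.7/3 = 175.6 kN·m (hogging).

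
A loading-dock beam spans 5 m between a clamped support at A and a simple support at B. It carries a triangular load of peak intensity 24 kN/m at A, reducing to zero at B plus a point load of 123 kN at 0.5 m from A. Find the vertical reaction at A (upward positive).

Remove the prop at B; the released (primary) structure is a cantilever built in at A.
Primary-structure tip deflection at B by superposition:
  triangular load, peak 24 at the fixed end: w₀L⁴/(30EI) = 500/EI
  point load 123 at a = 0.5: Pa²(3L − a)/(6EI) = 74.31/EI
  δ_0 = 574.3/EI
Tip deflection under a unit load at B: L³/(3EI) = 41.67/EI.
The prop prevents deflection at B: R_B = δ_0/δ_{BB} = 574.3/41.67 = 13.78 kN.
Vertical equilibrium: R_A = ΣP − R_B = 183 − 13.78 = 169.2 kN.

R_A = 169.2 kN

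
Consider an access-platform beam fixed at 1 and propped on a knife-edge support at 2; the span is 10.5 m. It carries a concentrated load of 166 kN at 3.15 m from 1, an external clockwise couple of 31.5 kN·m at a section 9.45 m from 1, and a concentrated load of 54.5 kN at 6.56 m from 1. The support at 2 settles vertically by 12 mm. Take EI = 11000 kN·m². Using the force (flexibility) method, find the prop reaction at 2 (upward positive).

R_2 = 49.55 kN

Release the roller at 2. Primary structure: cantilever fixed at 1.
Downward deflection at the released point 2 due to the loads:
  point load 166 at a = 3.15: Pa²(3L − a)/(6EI) = 7783/EI
  clockwise couple 31.5 at a = 9.45: M₀a(2L − a)/(2EI) = 1719/EI
  point load 54.5 at a = 6.56: Pa²(3L − a)/(6EI) = 9749/EI
  δ_0 = 19251/EI
Tip deflection under a unit load at 2: L³/(3EI) = 385.9/EI.
With EI = 11000 kN·m²: δ_0 = 1.75 m and δ_{22} = 0.03508 m/kN.
Compatibility — the beam at 2 must follow the support down by 0.012 m: δ_0 − R_2·δ_{22} = 0.012, so R_2 = (1.75 − 0.012)/0.03508 = 49.55 kN.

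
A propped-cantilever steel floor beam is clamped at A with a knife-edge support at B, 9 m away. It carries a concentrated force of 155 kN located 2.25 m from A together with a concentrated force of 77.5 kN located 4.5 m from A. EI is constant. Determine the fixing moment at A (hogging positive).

Choose R_B as the redundant. The primary structure is the cantilever fixed at A.
Primary-structure tip deflection at B by superposition:
  point load 155 at a = 2.25: Pa²(3L − a)/(6EI) = 3237/EI
  point load 77.5 at a = 4.5: Pa²(3L − a)/(6EI) = 5885/EI
  δ_0 = 9122/EI
Tip deflection under a unit load at B: L³/(3EI) = 243/EI.
Compatibility at B: δ_0 − R_B·δ_{BB} = 0, so R_B = 9122/243 = 37.54 kN.
Moment equilibrium about A: M_A = Σ(load moments about A) − R_B·L = 697.5 − 37.54×9 = 359.6 kN·m.

M_A = 359.6 kN·m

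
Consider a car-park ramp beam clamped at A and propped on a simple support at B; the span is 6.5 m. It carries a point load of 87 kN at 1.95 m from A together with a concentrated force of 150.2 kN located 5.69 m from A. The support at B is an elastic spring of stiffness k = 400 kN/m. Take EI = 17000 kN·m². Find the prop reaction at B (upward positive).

Release the roller at B. Primary structure: cantilever fixed at A.
Primary-structure tip deflection at B by superposition:
  point load 87 at a = 1.95: Pa²(3L − a)/(6EI) = 967.6/EI
  point load 150.2 at a = 5.69: Pa²(3L − a)/(6EI) = 11193/EI
  δ_0 = 12160/EI
Flexibility coefficient — unit upward force at B: δ_{BB} = L³/(3EI) = 91.54/EI.
With EI = 17000 kN·m²: δ_0 = 0.71532 m and δ_{BB} = 0.005385 m/kN.
Compatibility — the spring shortens by R_B/k under the reaction it provides: δ_0 − R_B·δ_{BB} = R_B/k. With 1/k = 0.0025 m/kN, R_B = δ_0 / (δ_{BB} + 1/k) = 0.71532 / (0.005385 + 0.0025) = 90.72 kN.

R_B = 90.72 kN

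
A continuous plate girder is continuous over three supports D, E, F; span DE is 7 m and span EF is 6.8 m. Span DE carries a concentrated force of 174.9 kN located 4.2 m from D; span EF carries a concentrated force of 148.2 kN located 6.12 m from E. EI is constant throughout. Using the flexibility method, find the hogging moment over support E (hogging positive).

M_E = 143.8 kN·m

Insert a hinge at E; M_E is the redundant, and each span becomes simply supported.
Discontinuity in slope at E on the released structure — sum the simple-span end rotations:
  span DE: point load 174.9 at a = 4.2: Pab(L + a)/(6LEI) = 548.5/EI
  span EF: point load 148.2 at a = 6.12: Pab(L + b)/(6LEI) = 113.1/EI
  relative rotation θ_0 = (548.5 + 113.1)/EI = 661.6/EI
A unit hogging moment at E produces rotation L₁/(3EI) + L₂/(3EI) = 4.6/EI.
Compatibility: M_E·(L₁+L₂)/(3EI) = θ_0, giving M_E = 143.8 kN·m (hogging).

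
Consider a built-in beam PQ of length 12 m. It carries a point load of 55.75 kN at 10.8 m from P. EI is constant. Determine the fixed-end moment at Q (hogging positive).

Release both end moments; the primary structure is a simply-supported span PQ with redundants M_P and M_Q.
Simple-span end rotations at P and Q under the given loads:
  at P: point load 55.75 at a = 10.8: Pab(L + b)/(6LEI) = 132.5/EI
  at Q: point load 55.75 at a = 10.8: Pab(L + a)/(6LEI) = 228.8/EI
  θ_P0 = 132.5/EI,  θ_Q0 = 228.8/EI
Flexibility coefficients: a unit moment at one end gives L/(3EI) there and L/(6EI) at the far end, so f₁₁ = f₂₂ = 4/EI and f₁₂ = f₂₁ = 2/EI.
Compatibility — zero rotation at each built-in end:
  4 M_P + 2 M_Q = 132.5
  2 M_P + 4 M_Q = 228.8
Solving the pair gives M_P = 6.021 kN·m and M_Q = 54.19 kN·m (hogging).

M_Q = 54.19 kN·m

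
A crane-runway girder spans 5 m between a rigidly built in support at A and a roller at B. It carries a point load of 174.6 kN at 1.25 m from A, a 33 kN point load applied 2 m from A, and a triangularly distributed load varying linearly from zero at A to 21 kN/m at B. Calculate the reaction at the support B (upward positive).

R_B = 50.74 kN

Release the roller at B. Primary structure: cantilever fixed at A.
Deflection at B on the released cantilever, summing each load's contribution:
  point load 174.6 at a = 1.25: Pa²(3L − a)/(6EI) = 625.2/EI
  point load 33 at a = 2: Pa²(3L − a)/(6EI) = 286/EI
  triangular load, peak 21 at the free end: 11w₀L⁴/(120EI) = 1203/EI
  δ_0 = 2114/EI
Tip deflection under a unit load at B: L³/(3EI) = 41.67/EI.
The prop prevents deflection at B: R_B = δ_0/δ_{BB} = 2114/41.67 = 50.74 kN.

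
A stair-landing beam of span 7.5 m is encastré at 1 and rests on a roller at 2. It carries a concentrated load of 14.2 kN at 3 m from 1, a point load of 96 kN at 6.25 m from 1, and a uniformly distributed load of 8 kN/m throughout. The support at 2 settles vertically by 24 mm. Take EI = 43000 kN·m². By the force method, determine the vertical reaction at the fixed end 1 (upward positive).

Release the roller at 2. Primary structure: cantilever fixed at 1.
Downward deflection at the released point 2 due to the loads:
  point load 14.2 at a = 3: Pa²(3L − a)/(6EI) = 415.4/EI
  point load 96 at a = 6.25: Pa²(3L − a)/(6EI) = 10156/EI
  UDL 8: wL⁴/(8EI) = 3164/EI
  δ_0 = 13736/EI
Tip deflection under a unit load at 2: L³/(3EI) = 140.6/EI.
With EI = 43000 kN·m²: δ_0 = 0.31943 m and δ_{22} = 0.00327 m/kN.
Compatibility — the beam at 2 must follow the support down by 0.024 m: δ_0 − R_2·δ_{22} = 0.024, so R_2 = (0.31943 − 0.024)/0.00327 = 90.34 kN.
Vertical equilibrium: R_1 = ΣP − R_2 = 170.2 − 90.34 = 79.86 kN.

R_1 = 79.86 kN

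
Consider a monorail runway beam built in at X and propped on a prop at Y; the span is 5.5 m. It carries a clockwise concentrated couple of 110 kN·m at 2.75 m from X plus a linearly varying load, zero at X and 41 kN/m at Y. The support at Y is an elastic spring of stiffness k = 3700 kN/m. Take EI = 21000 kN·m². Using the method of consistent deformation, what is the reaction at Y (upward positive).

Release the roller at Y. Primary structure: cantilever fixed at X.
Free-end deflection of the primary structure under the applied loading (downward +):
  clockwise couple 110 at a = 2.75: M₀a(2L − a)/(2EI) = 1248/EI
  triangular load, peak 41 at the free end: 11w₀L⁴/(120EI) = 3439/EI
  δ_0 = 4687/EI
Tip deflection under a unit load at Y: L³/(3EI) = 55.46/EI.
With EI = 21000 kN·m²: δ_0 = 0.22319 m and δ_{YY} = 0.002641 m/kN.
Compatibility — the spring shortens by R_Y/k under the reaction it provides: δ_0 − R_Y·δ_{YY} = R_Y/k. With 1/k = 0.00027 m/kN, R_Y = δ_0 / (δ_{YY} + 1/k) = 0.22319 / (0.002641 + 0.00027) = 76.67 kN.

R_Y = 76.67 kN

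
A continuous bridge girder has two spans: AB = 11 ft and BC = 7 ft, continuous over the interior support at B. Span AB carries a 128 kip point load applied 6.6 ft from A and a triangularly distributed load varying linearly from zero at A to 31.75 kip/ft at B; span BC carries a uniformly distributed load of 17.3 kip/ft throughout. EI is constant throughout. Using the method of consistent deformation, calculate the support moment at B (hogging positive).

M_B = 362.9 kip·ft

Take M_B as the redundant. Released structure: two simple spans AB and BC with a hinge at B.
Discontinuity in slope at B on the released structure — sum the simple-span end rotations:
  span AB: point load 128 at a = 6.6: Pab(L + a)/(6LEI) = 991.2/EI
  span AB: triangular load, peak 31.75: w₀L³/(45EI) = 939.1/EI
  span BC: UDL 17.3: wL³/(24EI) = 247.2/EI
  relative rotation θ_0 = (1930 + 247.2)/EI = 2178/EI
A unit hogging moment at B produces rotation L₁/(3EI) + L₂/(3EI) = 6/EI.
Compatibility: M_B·(L₁+L₂)/(3EI) = θ_0, giving M_B = 362.9 kip·ft (hogging).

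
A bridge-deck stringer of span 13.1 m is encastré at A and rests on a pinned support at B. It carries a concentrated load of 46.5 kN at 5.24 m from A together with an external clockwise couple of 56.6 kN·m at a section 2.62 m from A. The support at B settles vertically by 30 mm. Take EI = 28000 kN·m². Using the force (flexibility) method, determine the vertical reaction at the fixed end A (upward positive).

Choose R_B as the redundant. The primary structure is the cantilever fixed at A.
Downward deflection at the released point B due to the loads:
  point load 46.5 at a = 5.24: Pa²(3L − a)/(6EI) = 7248/EI
  clockwise couple 56.6 at a = 2.62: M₀a(2L − a)/(2EI) = 1748/EI
  δ_0 = 8996/EI
Tip deflection under a unit load at B: L³/(3EI) = 749.4/EI.
With EI = 28000 kN·m²: δ_0 = 0.32129 m and δ_{BB} = 0.026763 m/kN.
Compatibility — the beam at B must follow the support down by 0.03 m: δ_0 − R_B·δ_{BB} = 0.03, so R_B = (0.32129 − 0.03)/0.026763 = 10.88 kN.
Vertical equilibrium: R_A = ΣP − R_B = 46.5 − 10.88 = 35.62 kN.

R_A = 35.62 kN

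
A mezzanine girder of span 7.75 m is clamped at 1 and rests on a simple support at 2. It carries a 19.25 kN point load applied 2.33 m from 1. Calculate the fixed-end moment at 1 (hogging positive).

Take the reaction at 2 as the redundant and release it; the primary structure is a cantilever fixed at 1.
Downward deflection at the released point 2 due to the loads:
  point load 19.25 at a = 2.33: Pa²(3L − a)/(6EI) = 364.4/EI
Tip deflection under a unit load at 2: L³/(3EI) = 155.2/EI.
Compatibility at 2: δ_0 − R_2·δ_{22} = 0, so R_2 = 364.4/155.2 = 2.348 kN.
Moment equilibrium about 1: M_1 = Σ(load moments about 1) − R_2·L = 44.85 − 2.348×7.75 = 26.65 kN·m.

M_1 = 26.65 kN·m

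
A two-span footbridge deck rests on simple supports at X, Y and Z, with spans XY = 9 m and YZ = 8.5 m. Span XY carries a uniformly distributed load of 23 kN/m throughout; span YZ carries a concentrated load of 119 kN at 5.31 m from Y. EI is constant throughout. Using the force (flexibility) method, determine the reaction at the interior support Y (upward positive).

R_Y = 193.7 kN

Release continuity at Y by inserting a hinge; the redundant is the internal moment M_Y. The primary structure is two simply-supported spans XY and YZ.
Rotations at Y on the released spans (each span's end-slope, ×1/EI):
  span XY: UDL 23: wL³/(24EI) = 698.6/EI
  span YZ: point load 119 at a = 5.31: Pab(L + b)/(6LEI) = 462/EI
  relative rotation θ_0 = (698.6 + 462)/EI = 1161/EI
A unit hogging moment at Y produces rotation L₁/(3EI) + L₂/(3EI) = 5.833/EI.
Slope continuity at Y: θ_0 = M_Y·5.833/EI, so M_Y = 1161/5.833 = 199 kN·m (hogging).
Span XY, ΣM about X with M_Y applied at Y: R_Y^{XY}·9 = 931.5 + 199, so R_Y^{XY} = 125.6 kN and R_X = 207 − 125.6 = 81.39 kN.
Span YZ, ΣM about Z: R_Y^{YZ}·8.5 = 379.6 + 199, so R_Y^{YZ} = 68.07 kN and R_Z = 119 − 68.07 = 50.93 kN.
R_Y = 125.6 + 68.07 = 193.7 kN.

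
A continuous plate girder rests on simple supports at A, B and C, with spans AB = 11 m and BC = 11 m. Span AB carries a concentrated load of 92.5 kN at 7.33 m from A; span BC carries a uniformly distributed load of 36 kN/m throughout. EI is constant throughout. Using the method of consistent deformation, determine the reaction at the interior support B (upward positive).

Insert a hinge at B; M_B is the redundant, and each span becomes simply supported.
Rotations at B on the released spans (each span's end-slope, ×1/EI):
  span AB: point load 92.5 at a = 7.33: Pab(L + a)/(6LEI) = 691.1/EI
  span BC: UDL 36: wL³/(24EI) = 1996/EI
  relative rotation θ_0 = (691.1 + 1996)/EI = 2688/EI
A unit hogging moment at B produces rotation L₁/(3EI) + L₂/(3EI) = 7.333/EI.
Slope continuity at B: θ_0 = M_B·7.333/EI, so M_B = 2688/7.333 = 366.5 kN·m (hogging).
Span AB, ΣM about A with M_B applied at B: R_B^{AB}·11 = 678 + 366.5, so R_B^{AB} = 94.96 kN and R_A = 92.5 − 94.96 = -2.456 kN.
Span BC, ΣM about C: R_B^{BC}·11 = 2178 + 366.5, so R_B^{BC} = 231.3 kN and R_C = 396 − 231.3 = 164.7 kN.
R_B = 94.96 + 231.3 = 326.3 kN.

R_B = 326.3 kN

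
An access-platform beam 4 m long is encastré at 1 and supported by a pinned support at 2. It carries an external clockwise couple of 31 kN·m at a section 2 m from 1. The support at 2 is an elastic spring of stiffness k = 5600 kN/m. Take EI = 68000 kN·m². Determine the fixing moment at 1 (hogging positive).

M_1 = 8.775 kN·m

Choose R_2 as the redundant. The primary structure is the cantilever fixed at 1.
Primary-structure tip deflection at 2 by superposition:
  clockwise couple 31 at a = 2: M₀a(2L − a)/(2EI) = 186/EI
Flexibility coefficient — unit upward force at 2: δ_{22} = L³/(3EI) = 21.33/EI.
With EI = 68000 kN·m²: δ_0 = 0.002735 m and δ_{22} = 0.000314 m/kN.
Compatibility — the spring shortens by R_2/k under the reaction it provides: δ_0 − R_2·δ_{22} = R_2/k. With 1/k = 0.000179 m/kN, R_2 = δ_0 / (δ_{22} + 1/k) = 0.002735 / (0.000314 + 0.000179) = 5.556 kN.
Moment equilibrium about 1: M_1 = Σ(load moments about 1) − R_2·L = 31 − 5.556×4 = 8.775 kN·m.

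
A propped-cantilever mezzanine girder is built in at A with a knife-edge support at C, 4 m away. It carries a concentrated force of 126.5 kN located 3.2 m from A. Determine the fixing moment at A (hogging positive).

Choose R_C as the redundant. The primary structure is the cantilever fixed at A.
Free-end deflection of the primary structure under the applied loading (downward +):
  point load 126.5 at a = 3.2: Pa²(3L − a)/(6EI) = 1900/EI
Flexibility coefficient — unit upward force at C: δ_{CC} = L³/(3EI) = 21.33/EI.
Compatibility at C: δ_0 − R_C·δ_{CC} = 0, so R_C = 1900/21.33 = 89.06 kN.
Moment equilibrium about A: M_A = Σ(load moments about A) − R_C·L = 404.8 − 89.06×4 = 48.58 kN·m.

M_A = 48.58 kN·m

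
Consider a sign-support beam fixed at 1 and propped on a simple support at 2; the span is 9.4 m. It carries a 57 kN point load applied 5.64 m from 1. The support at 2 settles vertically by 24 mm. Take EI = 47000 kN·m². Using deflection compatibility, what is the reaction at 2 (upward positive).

R_2 = 20.55 kN

Release the roller at 2. Primary structure: cantilever fixed at 1.
Downward deflection at the released point 2 due to the loads:
  point load 57 at a = 5.64: Pa²(3L − a)/(6EI) = 6817/EI
Tip deflection under a unit load at 2: L³/(3EI) = 276.9/EI.
With EI = 47000 kN·m²: δ_0 = 0.14505 m and δ_{22} = 0.005891 m/kN.
Compatibility — the beam at 2 must follow the support down by 0.024 m: δ_0 − R_2·δ_{22} = 0.024, so R_2 = (0.14505 − 0.024)/0.005891 = 20.55 kN.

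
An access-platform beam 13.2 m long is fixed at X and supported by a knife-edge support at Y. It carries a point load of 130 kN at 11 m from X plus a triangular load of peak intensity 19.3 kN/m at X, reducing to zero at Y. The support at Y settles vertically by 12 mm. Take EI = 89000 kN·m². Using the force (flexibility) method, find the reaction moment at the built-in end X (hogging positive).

Choose R_Y as the redundant. The primary structure is the cantilever fixed at X.
Free-end deflection of the primary structure under the applied loading (downward +):
  point load 130 at a = 11: Pa²(3L − a)/(6EI) = 74980/EI
  triangular load, peak 19.3 at the fixed end: w₀L⁴/(30EI) = 19531/EI
  δ_0 = 94511/EI
Flexibility coefficient — unit upward force at Y: δ_{YY} = L³/(3EI) = 766.7/EI.
With EI = 89000 kN·m²: δ_0 = 1.0619 m and δ_{YY} = 0.008614 m/kN.
Compatibility — the beam at Y must follow the support down by 0.012 m: δ_0 − R_Y·δ_{YY} = 0.012, so R_Y = (1.0619 − 0.012)/0.008614 = 121.9 kN.
Moment equilibrium about X: M_X = Σ(load moments about X) − R_Y·L = 1990 − 121.9×13.2 = 381.6 kN·m.

M_X = 381.6 kN·m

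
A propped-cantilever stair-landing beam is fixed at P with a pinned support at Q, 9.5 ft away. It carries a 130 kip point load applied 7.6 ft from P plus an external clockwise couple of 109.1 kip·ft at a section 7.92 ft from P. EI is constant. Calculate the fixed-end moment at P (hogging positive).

Take the reaction at Q as the redundant and release it; the primary structure is a cantilever fixed at P.
Downward deflection at the released point Q due to the loads:
  point load 130 at a = 7.6: Pa²(3L − a)/(6EI) = 26156/EI
  clockwise couple 109.1 at a = 7.92: M₀a(2L − a)/(2EI) = 4787/EI
  δ_0 = 30943/EI
Tip deflection under a unit load at Q: L³/(3EI) = 285.8/EI.
Compatibility at Q: δ_0 − R_Q·δ_{QQ} = 0, so R_Q = 30943/285.8 = 108.3 kip.
Moment equilibrium about P: M_P = Σ(load moments about P) − R_Q·L = 1097 − 108.3×9.5 = 68.54 kip·ft.

M_P = 68.54 kip·ft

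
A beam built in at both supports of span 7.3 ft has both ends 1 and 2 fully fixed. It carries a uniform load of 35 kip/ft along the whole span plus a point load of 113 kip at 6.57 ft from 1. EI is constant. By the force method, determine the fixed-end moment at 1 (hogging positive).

Take the two fixed-end moments M_1, M_2 as redundants; the released structure is the simple span 12.
On the primary (simply-supported) span, the end slopes from the loading are:
  at 1: UDL 35: wL³/(24EI) = 567.3/EI
  at 2: UDL 35: wL³/(24EI) = 567.3/EI
  at 1: point load 113 at a = 6.57: Pab(L + b)/(6LEI) = 99.36/EI
  at 2: point load 113 at a = 6.57: Pab(L + a)/(6LEI) = 171.6/EI
  θ_10 = 666.7/EI,  θ_20 = 738.9/EI
Flexibility coefficients: a unit moment at one end gives L/(3EI) there and L/(6EI) at the far end, so f₁₁ = f₂₂ = 2.433/EI and f₁₂ = f₂₁ = 1.217/EI.
Compatibility — zero rotation at each built-in end:
  2.433 M_1 + 1.217 M_2 = 666.7
  1.217 M_1 + 2.433 M_2 = 738.9
Solving the pair gives M_1 = 162.9 kip·ft and M_2 = 222.2 kip·ft (hogging).

M_1 = 162.9 kip·ft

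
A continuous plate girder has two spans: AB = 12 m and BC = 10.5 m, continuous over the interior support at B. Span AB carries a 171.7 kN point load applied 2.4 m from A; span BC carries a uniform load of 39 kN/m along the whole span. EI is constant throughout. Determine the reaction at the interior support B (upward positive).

R_B = 302.7 kN

Insert a hinge at B; M_B is the redundant, and each span becomes simply supported.
End slopes at the hinge B, treating each span as simply supported:
  span AB: point load 171.7 at a = 2.4: Pab(L + a)/(6LEI) = 791.2/EI
  span BC: UDL 39: wL³/(24EI) = 1881/EI
  relative rotation θ_0 = (791.2 + 1881)/EI = 2672/EI
A unit hogging moment at B produces rotation L₁/(3EI) + L₂/(3EI) = 7.5/EI.
Compatibility: M_B·(L₁+L₂)/(3EI) = θ_0, giving M_B = 356.3 kN·m (hogging).
Span AB, ΣM about A with M_B applied at B: R_B^{AB}·12 = 412.1 + 356.3, so R_B^{AB} = 64.03 kN and R_A = 171.7 − 64.03 = 107.7 kN.
Span BC, ΣM about C: R_B^{BC}·10.5 = 2150 + 356.3, so R_B^{BC} = 238.7 kN and R_C = 409.5 − 238.7 = 170.8 kN.
R_B = 64.03 + 238.7 = 302.7 kN.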